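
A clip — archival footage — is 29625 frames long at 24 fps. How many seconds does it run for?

1234.375 seconds

Running time = 29625 / (24) = 1234.375 s.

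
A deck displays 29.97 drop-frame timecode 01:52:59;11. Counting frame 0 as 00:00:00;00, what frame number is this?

As if non-drop at 30 labels/s: (1 × 3600 + 52 × 60 + 59) × 30 + 11 = 203381.
Minute boundaries passed: 112; those not divisible by 10: 112 − 11 = 101; dropped labels = 2 × 101 = 202.
Actual frame index = 203381 − 202 = 203179.

203179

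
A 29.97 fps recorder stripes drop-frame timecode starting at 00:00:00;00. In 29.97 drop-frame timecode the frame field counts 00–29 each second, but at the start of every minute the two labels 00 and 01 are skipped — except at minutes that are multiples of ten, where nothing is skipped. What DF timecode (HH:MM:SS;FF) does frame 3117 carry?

00:01:43;29

Each 10-minute DF block holds 10 × 60 × 30 − 9 × 2 = 17982 frames. 3117 ÷ 17982 → 0 full blocks, remainder 3117.
Within the partial block the first minute is 1800 frames and each further minute 1798, so 1 further minute boundary passed. Total skipped labels = 18 × 0 + 2 × 1 = 2.
Non-drop label index = 3117 + 2 = 3119; at 30 labels/s that is 00:01:43:29, i.e. DF 00:01:43;29.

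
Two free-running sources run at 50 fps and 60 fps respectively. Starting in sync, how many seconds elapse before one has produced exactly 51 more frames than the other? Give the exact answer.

The gap grows by |60 − 50| = 10 frames per second.
Time for a 51-frame gap: 51 ÷ (10) = 5.1 s.

5.1 seconds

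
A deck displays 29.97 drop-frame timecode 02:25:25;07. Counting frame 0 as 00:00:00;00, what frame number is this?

261495

As if non-drop at 30 labels/s: (2 × 3600 + 25 × 60 + 25) × 30 + 7 = 261757.
Minute boundaries passed: 145; those not divisible by 10: 145 − 14 = 131; dropped labels = 2 × 131 = 262.
Actual frame index = 261757 − 262 = 261495.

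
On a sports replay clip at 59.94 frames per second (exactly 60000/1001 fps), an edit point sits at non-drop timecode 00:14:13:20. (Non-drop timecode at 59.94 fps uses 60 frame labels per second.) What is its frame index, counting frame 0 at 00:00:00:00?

Total seconds to the label: (0 × 3600 + 14 × 60 + 13) = 853.
Frame index = 853 × 60 + 20 = 51200.

51200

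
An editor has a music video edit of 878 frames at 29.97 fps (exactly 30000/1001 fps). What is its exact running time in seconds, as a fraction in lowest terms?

439439/15000 seconds

Running time = 878 ÷ (30000/1001) = 878 × 1001/30000 = 439439/15000 s.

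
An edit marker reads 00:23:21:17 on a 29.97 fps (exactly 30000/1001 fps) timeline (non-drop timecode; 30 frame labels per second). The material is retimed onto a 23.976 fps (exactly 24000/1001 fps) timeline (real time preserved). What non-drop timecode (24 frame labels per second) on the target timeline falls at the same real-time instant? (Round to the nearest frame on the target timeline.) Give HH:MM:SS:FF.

Source frame index: (0×3600 + 23×60 + 21) × 30 + 17 = 42047.
Real time: 42047 / (30000/1001) = 42089047/30000 s.
Target frame: (42089047/30000) × (24000/1001) = 168188/5 ≈ 33637.600 → 33638.
At 24 labels/s: frame 33638 → 00:23:21:14.

00:23:21:14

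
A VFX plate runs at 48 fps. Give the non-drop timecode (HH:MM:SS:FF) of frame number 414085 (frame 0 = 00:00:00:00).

02:23:46:37

414085 ÷ 48 = 8626 full seconds, remainder 37 frames.
8626 s = 2 h 23 min 46 s.
Timecode: 02:23:46:37.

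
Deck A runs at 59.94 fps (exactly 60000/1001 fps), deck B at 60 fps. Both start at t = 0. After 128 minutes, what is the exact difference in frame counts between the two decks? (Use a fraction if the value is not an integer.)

128 min = 7680 s.
A emits 60000/1001 × 7680 = 460800000/1001 frames; B emits 60 × 7680 = 460800.
Difference = 460800/1001 frames (≈ 460.3397); B is ahead of A.

460800/1001 frames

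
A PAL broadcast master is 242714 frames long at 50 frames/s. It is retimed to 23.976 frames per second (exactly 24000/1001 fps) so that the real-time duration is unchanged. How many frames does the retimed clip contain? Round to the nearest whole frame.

Frames at target rate = 242714 × (24000/1001) / (50) = 116502720/1001 ≈ 116386.334.
Nearest whole frame: 116386.

116386 frames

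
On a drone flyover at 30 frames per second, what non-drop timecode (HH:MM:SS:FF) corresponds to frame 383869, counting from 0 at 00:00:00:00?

383869 ÷ 30 = 12795 full seconds, remainder 19 frames.
12795 s = 3 h 33 min 15 s.
Timecode: 03:33:15:19.

03:33:15:19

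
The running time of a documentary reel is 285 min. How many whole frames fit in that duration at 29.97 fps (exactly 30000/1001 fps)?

512487 frames

285 min = 17100 s.
Frames = 17100 × 30000/1001 = 513000000/1001 ≈ 512487.5125.
Complete frames: 512487.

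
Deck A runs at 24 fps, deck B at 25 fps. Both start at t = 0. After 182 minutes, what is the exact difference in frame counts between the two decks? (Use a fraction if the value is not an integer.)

182 min = 10920 s.
A emits 24 × 10920 = 262080 frames; B emits 25 × 10920 = 273000.
Difference = 10920 frames; B is ahead of A.

10920 frames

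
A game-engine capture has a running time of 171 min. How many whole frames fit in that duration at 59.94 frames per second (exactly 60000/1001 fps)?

614985 frames

171 min = 10260 s.
Frames = 10260 × 60000/1001 = 615600000/1001 ≈ 614985.0150.
Complete frames: 614985.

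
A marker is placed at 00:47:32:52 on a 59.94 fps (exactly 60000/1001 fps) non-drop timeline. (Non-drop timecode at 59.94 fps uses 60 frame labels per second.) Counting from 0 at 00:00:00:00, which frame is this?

171172

Total seconds to the label: (0 × 3600 + 47 × 60 + 32) = 2852.
Frame index = 2852 × 60 + 52 = 171172.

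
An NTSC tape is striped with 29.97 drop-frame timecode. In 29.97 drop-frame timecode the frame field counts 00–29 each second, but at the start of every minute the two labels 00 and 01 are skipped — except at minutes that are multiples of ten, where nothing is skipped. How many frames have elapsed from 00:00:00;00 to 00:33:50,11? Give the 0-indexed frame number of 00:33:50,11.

60851

As if non-drop at 30 labels/s: (0 × 3600 + 33 × 60 + 50) × 30 + 11 = 60911.
Minute boundaries passed: 33; those not divisible by 10: 33 − 3 = 30; dropped labels = 2 × 30 = 60.
Actual frame index = 60911 − 60 = 60851.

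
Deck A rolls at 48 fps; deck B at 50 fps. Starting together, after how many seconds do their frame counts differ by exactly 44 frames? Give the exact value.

22 seconds

The gap grows by |50 − 48| = 2 frames per second.
Time for a 44-frame gap: 44 ÷ (2) = 22 s.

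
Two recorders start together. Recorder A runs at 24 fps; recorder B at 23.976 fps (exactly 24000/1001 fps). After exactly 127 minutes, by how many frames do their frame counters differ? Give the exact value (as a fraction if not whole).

182880/1001 frames

127 min = 7620 s.
A emits 24 × 7620 = 182880 frames; B emits 24000/1001 × 7620 = 182880000/1001.
Difference = 182880/1001 frames (≈ 182.6973); B is behind A.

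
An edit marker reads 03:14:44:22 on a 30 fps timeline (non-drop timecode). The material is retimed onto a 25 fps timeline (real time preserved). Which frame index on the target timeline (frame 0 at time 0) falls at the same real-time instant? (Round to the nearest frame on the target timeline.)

Source frame index: (3×3600 + 14×60 + 44) × 30 + 22 = 350542.
Real time: 350542 / (30) = 175271/15 s.
Target frame: (175271/15) × (25) = 876355/3 ≈ 292118.333 → 292118.

frame 292118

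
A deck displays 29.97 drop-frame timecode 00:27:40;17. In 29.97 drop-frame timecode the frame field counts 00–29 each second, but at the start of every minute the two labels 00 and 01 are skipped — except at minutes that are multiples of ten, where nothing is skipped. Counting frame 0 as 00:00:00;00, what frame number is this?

49767

Complete 10-minute blocks: 2, each 17982 frames → 35964.
Remaining 7 whole minutes in the current block: 1800 + 6 × 1798 = 12588 frames.
Within the current minute: 40 × 30 + 17 − 2 = 1215 (labels ;00/;01 skipped at this minute). Total = 35964 + 12588 + 1215 = 49767.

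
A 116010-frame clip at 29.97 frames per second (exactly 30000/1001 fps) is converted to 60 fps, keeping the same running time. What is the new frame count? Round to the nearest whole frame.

Frames at target rate = 116010 × (60) / (30000/1001) = 11612601/50 ≈ 232252.020.
Nearest whole frame: 232252.

232252 frames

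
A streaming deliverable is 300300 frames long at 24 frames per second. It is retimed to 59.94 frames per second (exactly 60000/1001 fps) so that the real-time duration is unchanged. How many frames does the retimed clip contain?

Target frames = source frames × (target rate / source rate) = 300300 × (60000/1001)/(24) = 300300 × 2500/1001 = 750000.

750000 frames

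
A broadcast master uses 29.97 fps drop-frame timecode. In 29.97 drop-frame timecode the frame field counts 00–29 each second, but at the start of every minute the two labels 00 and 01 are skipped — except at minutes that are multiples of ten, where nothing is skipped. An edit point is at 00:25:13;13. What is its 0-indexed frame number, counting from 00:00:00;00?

45357

Complete 10-minute blocks: 2, each 17982 frames → 35964.
Remaining 5 whole minutes in the current block: 1800 + 4 × 1798 = 8992 frames.
Within the current minute: 13 × 30 + 13 − 2 = 401 (labels ;00/;01 skipped at this minute). Total = 35964 + 8992 + 401 = 45357.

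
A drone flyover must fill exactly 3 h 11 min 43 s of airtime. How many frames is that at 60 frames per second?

3 h 11 min 43 s = 11503 s.
Frames = 11503 × 60 = 690180.

690180 frames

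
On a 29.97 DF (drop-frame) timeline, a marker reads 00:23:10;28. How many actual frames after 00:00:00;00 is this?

Complete 10-minute blocks: 2, each 17982 frames → 35964.
Remaining 3 whole minutes in the current block: 1800 + 2 × 1798 = 5396 frames.
Within the current minute: 10 × 30 + 28 − 2 = 326 (labels ;00/;01 skipped at this minute). Total = 35964 + 5396 + 326 = 41686.

41686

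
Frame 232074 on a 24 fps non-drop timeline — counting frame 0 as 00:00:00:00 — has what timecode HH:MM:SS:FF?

02:41:09:18

232074 ÷ 24 = 9669 full seconds, remainder 18 frames.
9669 s = 2 h 41 min 9 s.
Timecode: 02:41:09:18.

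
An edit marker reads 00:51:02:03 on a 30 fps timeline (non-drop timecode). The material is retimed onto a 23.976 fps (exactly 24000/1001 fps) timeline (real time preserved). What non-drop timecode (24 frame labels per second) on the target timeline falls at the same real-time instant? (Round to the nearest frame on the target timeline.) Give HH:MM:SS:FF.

Source frame index: (0×3600 + 51×60 + 2) × 30 + 3 = 91863.
Real time: 91863 / (30) = 30621/10 s.
Target frame: (30621/10) × (24000/1001) = 73490400/1001 ≈ 73416.983 → 73417.
At 24 labels/s: frame 73417 → 00:50:59:01.

00:50:59:01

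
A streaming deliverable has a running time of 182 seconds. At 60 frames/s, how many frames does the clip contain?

Frames = 182 × 60 = 10920.

10920 frames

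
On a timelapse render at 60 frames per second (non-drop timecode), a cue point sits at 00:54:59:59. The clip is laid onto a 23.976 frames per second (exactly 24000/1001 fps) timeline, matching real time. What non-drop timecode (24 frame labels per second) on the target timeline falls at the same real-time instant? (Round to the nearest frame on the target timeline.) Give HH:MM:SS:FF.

Source frame index: (0×3600 + 54×60 + 59) × 60 + 59 = 197999.
Real time: 197999 / (60) = 197999/60 s.
Target frame: (197999/60) × (24000/1001) = 79199600/1001 ≈ 79120.480 → 79120.
At 24 labels/s: frame 79120 → 00:54:56:16.

00:54:56:16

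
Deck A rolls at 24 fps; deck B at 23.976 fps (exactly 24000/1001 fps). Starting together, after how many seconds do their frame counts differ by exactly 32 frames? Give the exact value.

The gap grows by |24000/1001 − 24| = 24/1001 frames per second.
Time for a 32-frame gap: 32 ÷ (24/1001) = 4004/3 s.

4004/3 seconds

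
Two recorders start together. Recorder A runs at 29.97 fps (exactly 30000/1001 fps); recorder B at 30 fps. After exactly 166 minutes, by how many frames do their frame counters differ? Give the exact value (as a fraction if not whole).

298800/1001 frames

166 min = 9960 s.
A emits 30000/1001 × 9960 = 298800000/1001 frames; B emits 30 × 9960 = 298800.
Difference = 298800/1001 frames (≈ 298.5015); B is ahead of A.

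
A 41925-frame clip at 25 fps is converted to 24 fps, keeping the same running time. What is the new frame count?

Target frames = source frames × (target rate / source rate) = 41925 × (24)/(25) = 41925 × 24/25 = 40248.

40248 frames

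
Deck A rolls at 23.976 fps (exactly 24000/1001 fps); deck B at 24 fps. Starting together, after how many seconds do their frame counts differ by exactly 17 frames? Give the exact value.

17017/24 seconds

The gap grows by |24 − 24000/1001| = 24/1001 frames per second.
Time for a 17-frame gap: 17 ÷ (24/1001) = 17017/24 s.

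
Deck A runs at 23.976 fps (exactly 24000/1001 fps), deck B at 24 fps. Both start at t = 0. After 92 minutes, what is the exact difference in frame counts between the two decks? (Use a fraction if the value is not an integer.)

92 min = 5520 s.
A emits 24000/1001 × 5520 = 132480000/1001 frames; B emits 24 × 5520 = 132480.
Difference = 132480/1001 frames (≈ 132.3477); B is ahead of A.

132480/1001 frames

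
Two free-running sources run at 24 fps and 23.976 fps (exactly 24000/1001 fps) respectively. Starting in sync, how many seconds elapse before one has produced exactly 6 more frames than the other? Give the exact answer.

The gap grows by |24000/1001 − 24| = 24/1001 frames per second.
Time for a 6-frame gap: 6 ÷ (24/1001) = 250.25 s.

250.25 seconds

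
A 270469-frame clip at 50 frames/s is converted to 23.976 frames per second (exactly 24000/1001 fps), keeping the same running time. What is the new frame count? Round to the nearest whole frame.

129695 frames

Frames at target rate = 270469 × (24000/1001) / (50) = 129825120/1001 ≈ 129695.425.
Nearest whole frame: 129695.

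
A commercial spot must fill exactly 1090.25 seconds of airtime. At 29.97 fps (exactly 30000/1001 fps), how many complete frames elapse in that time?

Frames = 1090.25 × 30000/1001 = 4672500/143 ≈ 32674.8252.
Complete frames: 32674.

32674 frames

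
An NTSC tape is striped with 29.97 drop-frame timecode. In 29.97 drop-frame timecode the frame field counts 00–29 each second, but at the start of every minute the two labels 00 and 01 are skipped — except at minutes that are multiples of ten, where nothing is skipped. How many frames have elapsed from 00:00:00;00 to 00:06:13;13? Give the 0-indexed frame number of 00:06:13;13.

11191

Complete 10-minute blocks: 0, each 17982 frames → 0.
Remaining 6 whole minutes in the current block: 1800 + 5 × 1798 = 10790 frames.
Within the current minute: 13 × 30 + 13 − 2 = 401 (labels ;00/;01 skipped at this minute). Total = 0 + 10790 + 401 = 11191.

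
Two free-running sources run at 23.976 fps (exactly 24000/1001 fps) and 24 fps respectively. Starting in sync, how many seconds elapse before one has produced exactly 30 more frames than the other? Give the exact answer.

1251.25 seconds

The gap grows by |24 − 24000/1001| = 24/1001 frames per second.
Time for a 30-frame gap: 30 ÷ (24/1001) = 1251.25 s.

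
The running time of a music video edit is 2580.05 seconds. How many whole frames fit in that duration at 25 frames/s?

64501 frames

Frames = 2580.05 × 25 = 258005/4 ≈ 64501.2500.
Complete frames: 64501.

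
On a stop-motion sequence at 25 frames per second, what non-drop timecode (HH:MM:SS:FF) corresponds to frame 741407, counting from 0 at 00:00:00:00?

741407 ÷ 25 = 29656 full seconds, remainder 7 frames.
29656 s = 8 h 14 min 16 s.
Timecode: 08:14:16:07.

08:14:16:07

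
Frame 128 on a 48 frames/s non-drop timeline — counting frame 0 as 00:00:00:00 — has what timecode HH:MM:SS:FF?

128 ÷ 48 = 2 full seconds, remainder 32 frames.
2 s = 0 h 0 min 2 s.
Timecode: 00:00:02:32.

00:00:02:32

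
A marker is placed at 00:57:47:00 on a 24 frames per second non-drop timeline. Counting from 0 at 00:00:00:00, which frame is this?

Total seconds to the label: (0 × 3600 + 57 × 60 + 47) = 3467.
Frame index = 3467 × 24 + 0 = 83208.

83208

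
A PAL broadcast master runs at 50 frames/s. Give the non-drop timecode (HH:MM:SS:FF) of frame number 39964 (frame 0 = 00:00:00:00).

00:13:19:14

39964 ÷ 50 = 799 full seconds, remainder 14 frames.
799 s = 0 h 13 min 19 s.
Timecode: 00:13:19:14.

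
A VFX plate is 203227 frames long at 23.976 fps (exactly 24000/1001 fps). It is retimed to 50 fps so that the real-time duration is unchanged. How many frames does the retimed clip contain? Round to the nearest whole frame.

423813 frames

Frames at target rate = 203227 × (50) / (24000/1001) = 203430227/480 ≈ 423812.973.
Nearest whole frame: 423813.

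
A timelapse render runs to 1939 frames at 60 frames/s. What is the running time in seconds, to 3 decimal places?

32.317 seconds

Running time = 1939 × 1/60 = 1939/60 s ≈ 32.317 s.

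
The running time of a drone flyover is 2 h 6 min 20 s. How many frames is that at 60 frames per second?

454800 frames

2 h 6 min 20 s = 7580 s.
Frames = 7580 × 60 = 454800.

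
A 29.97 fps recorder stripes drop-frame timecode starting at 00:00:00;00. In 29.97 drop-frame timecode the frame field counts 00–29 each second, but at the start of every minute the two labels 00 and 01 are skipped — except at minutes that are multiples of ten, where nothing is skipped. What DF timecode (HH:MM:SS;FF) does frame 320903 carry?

Ten DF minutes hold 17982 frames, so frame 320903 lies in block 17 (frames 305694–323675) with 15209 frames into that block.
The block's first minute is 1800 frames and the rest 1798 each; 15209 frames reaches minute 8, so 17 × 18 + 8 × 2 = 322 labels have been skipped so far.
Adding those back, label number 320903 + 322 = 321225 at 30 labels/s is 10707 s + 15 f = 2 h 58 min 27 s frame 15, i.e. 02:58:27;15.

02:58:27;15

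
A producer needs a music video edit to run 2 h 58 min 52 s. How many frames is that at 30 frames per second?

2 h 58 min 52 s = 10732 s.
Frames = 10732 × 30 = 321960.

321960 frames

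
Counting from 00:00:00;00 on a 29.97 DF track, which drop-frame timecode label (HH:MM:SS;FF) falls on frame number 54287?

Ten DF minutes hold 17982 frames, so frame 54287 lies in block 3 (frames 53946–71927) with 341 frames into that block.
The block's first minute is 1800 frames and the rest 1798 each; 341 frames reaches minute 0, so 3 × 18 + 0 × 2 = 54 labels have been skipped so far.
Adding those back, label number 54287 + 54 = 54341 at 30 labels/s is 1811 s + 11 f = 0 h 30 min 11 s frame 11, i.e. 00:30:11;11.

00:30:11;11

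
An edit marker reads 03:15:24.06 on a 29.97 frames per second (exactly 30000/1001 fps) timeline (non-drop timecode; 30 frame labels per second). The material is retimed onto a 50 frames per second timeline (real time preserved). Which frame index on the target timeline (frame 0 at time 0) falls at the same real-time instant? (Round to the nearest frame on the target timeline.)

frame 586796

Source frame index: (3×3600 + 15×60 + 24) × 30 + 6 = 351726.
Real time: 351726 / (30000/1001) = 58679621/5000 s.
Target frame: (58679621/5000) × (50) = 58679621/100 ≈ 586796.210 → 586796.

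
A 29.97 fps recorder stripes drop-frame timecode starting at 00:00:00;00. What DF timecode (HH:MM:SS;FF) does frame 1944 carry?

00:01:04;26

Ten DF minutes hold 17982 frames, so frame 1944 lies in block 0 (frames 0–17981) with 1944 frames into that block.
The block's first minute is 1800 frames and the rest 1798 each; 1944 frames reaches minute 1, so 0 × 18 + 1 × 2 = 2 labels have been skipped so far.
Adding those back, label number 1944 + 2 = 1946 at 30 labels/s is 64 s + 26 f = 0 h 1 min 4 s frame 26, i.e. 00:01:04;26.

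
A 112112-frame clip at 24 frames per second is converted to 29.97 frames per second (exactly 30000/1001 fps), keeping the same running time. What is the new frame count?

140000 frames

Target frames = source frames × (target rate / source rate) = 112112 × (30000/1001)/(24) = 112112 × 1250/1001 = 140000.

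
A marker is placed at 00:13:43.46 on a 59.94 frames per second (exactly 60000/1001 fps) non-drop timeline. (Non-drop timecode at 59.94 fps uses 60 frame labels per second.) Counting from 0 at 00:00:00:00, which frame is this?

frame 49426

Total seconds to the label: (0 × 3600 + 13 × 60 + 43) = 823.
Frame index = 823 × 60 + 46 = 49426.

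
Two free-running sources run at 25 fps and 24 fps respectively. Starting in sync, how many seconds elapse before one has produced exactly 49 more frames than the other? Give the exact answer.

The gap grows by |24 − 25| = 1 frame per second.
Time for a 49-frame gap: 49 ÷ (1) = 49 s.

49 seconds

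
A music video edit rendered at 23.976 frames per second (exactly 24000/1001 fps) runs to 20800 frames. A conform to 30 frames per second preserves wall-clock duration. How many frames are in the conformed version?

26026 frames

Target frames = source frames × (target rate / source rate) = 20800 × (30)/(24000/1001) = 20800 × 1001/800 = 26026.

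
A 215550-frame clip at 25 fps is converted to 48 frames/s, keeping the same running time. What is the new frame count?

413856 frames

Target frames = source frames × (target rate / source rate) = 215550 × (48)/(25) = 215550 × 48/25 = 413856.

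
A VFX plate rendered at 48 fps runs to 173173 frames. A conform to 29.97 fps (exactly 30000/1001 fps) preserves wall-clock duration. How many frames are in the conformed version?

Target frames = source frames × (target rate / source rate) = 173173 × (30000/1001)/(48) = 173173 × 625/1001 = 108125.

108125 frames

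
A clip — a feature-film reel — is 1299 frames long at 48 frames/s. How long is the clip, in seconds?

27.0625 seconds

Running time = 1299 / (48) = 27.0625 s.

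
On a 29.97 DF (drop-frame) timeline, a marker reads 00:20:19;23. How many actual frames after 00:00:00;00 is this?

Complete 10-minute blocks: 2, each 17982 frames → 35964.
Remaining 0 whole minutes in the current block: 0 frames.
Within the current minute: 19 × 30 + 23 = 593. Total = 35964 + 0 + 593 = 36557.

36557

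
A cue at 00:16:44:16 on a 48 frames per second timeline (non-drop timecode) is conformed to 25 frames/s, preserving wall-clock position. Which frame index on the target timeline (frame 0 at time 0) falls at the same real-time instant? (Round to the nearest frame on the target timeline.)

frame 25108

Source frame index: (0×3600 + 16×60 + 44) × 48 + 16 = 48208.
Real time: 48208 / (48) = 3013/3 s.
Target frame: (3013/3) × (25) = 75325/3 ≈ 25108.333 → 25108.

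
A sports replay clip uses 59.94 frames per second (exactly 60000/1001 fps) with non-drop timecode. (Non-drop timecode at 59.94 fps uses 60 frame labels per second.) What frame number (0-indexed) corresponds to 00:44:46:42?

Total seconds to the label: (0 × 3600 + 44 × 60 + 46) = 2686.
Frame index = 2686 × 60 + 42 = 161202.

frame 161202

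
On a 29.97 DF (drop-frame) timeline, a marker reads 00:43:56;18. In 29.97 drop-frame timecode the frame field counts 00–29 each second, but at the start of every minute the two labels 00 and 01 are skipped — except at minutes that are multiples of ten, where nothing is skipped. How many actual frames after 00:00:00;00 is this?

As if non-drop at 30 labels/s: (0 × 3600 + 43 × 60 + 56) × 30 + 18 = 79098.
Minute boundaries passed: 43; those not divisible by 10: 43 − 4 = 39; dropped labels = 2 × 39 = 78.
Actual frame index = 79098 − 78 = 79020.

79020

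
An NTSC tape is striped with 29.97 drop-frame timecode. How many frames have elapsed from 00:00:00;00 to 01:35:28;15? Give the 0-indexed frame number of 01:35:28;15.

171683

As if non-drop at 30 labels/s: (1 × 3600 + 35 × 60 + 28) × 30 + 15 = 171855.
Minute boundaries passed: 95; those not divisible by 10: 95 − 9 = 86; dropped labels = 2 × 86 = 172.
Actual frame index = 171855 − 172 = 171683.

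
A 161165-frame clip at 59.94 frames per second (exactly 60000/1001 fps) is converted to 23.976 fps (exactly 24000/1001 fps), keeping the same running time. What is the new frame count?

64466 frames

Target frames = source frames × (target rate / source rate) = 161165 × (24000/1001)/(60000/1001) = 161165 × 2/5 = 64466.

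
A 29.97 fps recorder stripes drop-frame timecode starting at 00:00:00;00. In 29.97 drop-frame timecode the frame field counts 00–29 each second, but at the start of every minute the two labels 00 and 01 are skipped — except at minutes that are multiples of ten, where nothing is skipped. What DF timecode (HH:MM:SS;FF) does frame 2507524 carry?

23:14:27;24

Ten DF minutes hold 17982 frames, so frame 2507524 lies in block 139 (frames 2499498–2517479) with 8026 frames into that block.
The block's first minute is 1800 frames and the rest 1798 each; 8026 frames reaches minute 4, so 139 × 18 + 4 × 2 = 2510 labels have been skipped so far.
Adding those back, label number 2507524 + 2510 = 2510034 at 30 labels/s is 83667 s + 24 f = 23 h 14 min 27 s frame 24, i.e. 23:14:27;24.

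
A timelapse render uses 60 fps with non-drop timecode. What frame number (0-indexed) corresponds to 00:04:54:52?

Total seconds to the label: (0 × 3600 + 4 × 60 + 54) = 294.
Frame index = 294 × 60 + 52 = 17692.

frame 17692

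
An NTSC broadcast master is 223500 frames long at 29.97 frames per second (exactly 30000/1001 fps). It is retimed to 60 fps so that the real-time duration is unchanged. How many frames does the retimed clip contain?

447447 frames

Target frames = source frames × (target rate / source rate) = 223500 × (60)/(30000/1001) = 223500 × 1001/500 = 447447.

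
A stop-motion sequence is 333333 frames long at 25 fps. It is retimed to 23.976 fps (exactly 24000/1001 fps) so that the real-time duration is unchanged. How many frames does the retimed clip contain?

319680 frames

Target frames = source frames × (target rate / source rate) = 333333 × (24000/1001)/(25) = 333333 × 960/1001 = 319680.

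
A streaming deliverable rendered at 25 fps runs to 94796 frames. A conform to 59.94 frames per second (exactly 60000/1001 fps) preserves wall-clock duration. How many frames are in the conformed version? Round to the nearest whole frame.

Frames at target rate = 94796 × (60000/1001) / (25) = 17500800/77 ≈ 227283.117.
Nearest whole frame: 227283.

227283 frames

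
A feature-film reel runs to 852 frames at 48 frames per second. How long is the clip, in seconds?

Running time = 852 / (48) = 17.75 s.

17.75 seconds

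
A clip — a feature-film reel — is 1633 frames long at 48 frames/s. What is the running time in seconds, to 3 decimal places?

Running time = 1633 × 1/48 = 1633/48 s ≈ 34.021 s.

34.021 seconds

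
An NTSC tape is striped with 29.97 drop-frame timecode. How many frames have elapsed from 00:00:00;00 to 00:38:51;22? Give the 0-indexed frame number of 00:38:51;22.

69882

Complete 10-minute blocks: 3, each 17982 frames → 53946.
Remaining 8 whole minutes in the current block: 1800 + 7 × 1798 = 14386 frames.
Within the current minute: 51 × 30 + 22 − 2 = 1550 (labels ;00/;01 skipped at this minute). Total = 53946 + 14386 + 1550 = 69882.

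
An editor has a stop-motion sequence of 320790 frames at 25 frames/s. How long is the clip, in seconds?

12831.6 seconds

Running time = 320790 / (25) = 12831.6 s.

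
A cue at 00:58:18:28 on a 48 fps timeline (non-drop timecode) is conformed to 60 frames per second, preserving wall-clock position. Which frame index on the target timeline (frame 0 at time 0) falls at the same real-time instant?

frame 209915

Source frame index: (0×3600 + 58×60 + 18) × 48 + 28 = 167932.
Real time: 167932 / (48) = 41983/12 s.
Target frame: (41983/12) × (60) = 209915.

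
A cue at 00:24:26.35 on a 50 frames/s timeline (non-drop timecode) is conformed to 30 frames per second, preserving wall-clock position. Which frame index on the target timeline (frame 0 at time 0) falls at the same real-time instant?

frame 44001

Source frame index: (0×3600 + 24×60 + 26) × 50 + 35 = 73335.
Real time: 73335 / (50) = 14667/10 s.
Target frame: (14667/10) × (30) = 44001.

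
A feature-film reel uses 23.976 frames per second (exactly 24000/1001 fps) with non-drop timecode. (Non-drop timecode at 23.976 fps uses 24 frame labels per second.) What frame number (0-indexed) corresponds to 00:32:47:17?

frame 47225

Total seconds to the label: (0 × 3600 + 32 × 60 + 47) = 1967.
Frame index = 1967 × 24 + 17 = 47225.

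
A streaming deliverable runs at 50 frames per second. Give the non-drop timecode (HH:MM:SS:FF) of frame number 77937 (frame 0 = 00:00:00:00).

77937 ÷ 50 = 1558 full seconds, remainder 37 frames.
1558 s = 0 h 25 min 58 s.
Timecode: 00:25:58:37.

00:25:58:37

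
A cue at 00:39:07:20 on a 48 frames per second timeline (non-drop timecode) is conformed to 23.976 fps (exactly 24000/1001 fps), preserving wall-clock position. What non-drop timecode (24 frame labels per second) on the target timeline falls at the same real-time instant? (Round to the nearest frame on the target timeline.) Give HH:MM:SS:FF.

00:39:05:02

Source frame index: (0×3600 + 39×60 + 7) × 48 + 20 = 112676.
Real time: 112676 / (48) = 28169/12 s.
Target frame: (28169/12) × (24000/1001) = 56338000/1001 ≈ 56281.718 → 56282.
At 24 labels/s: frame 56282 → 00:39:05:02.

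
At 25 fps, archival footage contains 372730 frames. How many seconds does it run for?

Running time = 372730 / (25) = 14909.2 s.

14909.2 seconds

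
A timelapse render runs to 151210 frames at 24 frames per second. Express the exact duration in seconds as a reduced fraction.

Running time = 151210 ÷ (24) = 151210 × 1/24 = 75605/12 s.

75605/12 seconds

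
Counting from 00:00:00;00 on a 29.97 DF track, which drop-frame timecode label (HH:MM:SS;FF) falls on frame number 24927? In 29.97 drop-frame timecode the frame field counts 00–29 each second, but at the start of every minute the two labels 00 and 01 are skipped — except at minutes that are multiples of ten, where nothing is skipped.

Each 10-minute DF block holds 10 × 60 × 30 − 9 × 2 = 17982 frames. 24927 ÷ 17982 → 1 full block, remainder 6945.
Within the partial block the first minute is 1800 frames and each further minute 1798, so 3 further minute boundaries passed. Total skipped labels = 18 × 1 + 2 × 3 = 24.
Non-drop label index = 24927 + 24 = 24951; at 30 labels/s that is 00:13:51:21, i.e. DF 00:13:51;21.

00:13:51;21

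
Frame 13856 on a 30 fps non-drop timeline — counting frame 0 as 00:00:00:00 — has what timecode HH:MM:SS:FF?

00:07:41:26

13856 ÷ 30 = 461 full seconds, remainder 26 frames.
461 s = 0 h 7 min 41 s.
Timecode: 00:07:41:26.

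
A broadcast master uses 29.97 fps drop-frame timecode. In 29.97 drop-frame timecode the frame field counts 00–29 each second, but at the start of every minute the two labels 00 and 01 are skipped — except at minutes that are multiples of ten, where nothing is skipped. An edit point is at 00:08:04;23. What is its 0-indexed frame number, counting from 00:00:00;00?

As if non-drop at 30 labels/s: (0 × 3600 + 8 × 60 + 4) × 30 + 23 = 14543.
Minute boundaries passed: 8; those not divisible by 10: 8 − 0 = 8; dropped labels = 2 × 8 = 16.
Actual frame index = 14543 − 16 = 14527.

14527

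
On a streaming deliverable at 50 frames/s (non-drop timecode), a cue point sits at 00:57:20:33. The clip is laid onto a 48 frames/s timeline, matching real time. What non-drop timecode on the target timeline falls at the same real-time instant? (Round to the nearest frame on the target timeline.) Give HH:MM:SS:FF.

Source frame index: (0×3600 + 57×60 + 20) × 50 + 33 = 172033.
Real time: 172033 / (50) = 172033/50 s.
Target frame: (172033/50) × (48) = 4128792/25 ≈ 165151.680 → 165152.
At 48 labels/s: frame 165152 → 00:57:20:32.

00:57:20:32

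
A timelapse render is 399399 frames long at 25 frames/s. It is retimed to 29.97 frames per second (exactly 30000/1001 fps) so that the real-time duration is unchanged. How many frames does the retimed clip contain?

478800 frames

Target frames = source frames × (target rate / source rate) = 399399 × (30000/1001)/(25) = 399399 × 1200/1001 = 478800.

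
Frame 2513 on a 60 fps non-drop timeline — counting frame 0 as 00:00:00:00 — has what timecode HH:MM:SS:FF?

2513 ÷ 60 = 41 full seconds, remainder 53 frames.
41 s = 0 h 0 min 41 s.
Timecode: 00:00:41:53.

00:00:41:53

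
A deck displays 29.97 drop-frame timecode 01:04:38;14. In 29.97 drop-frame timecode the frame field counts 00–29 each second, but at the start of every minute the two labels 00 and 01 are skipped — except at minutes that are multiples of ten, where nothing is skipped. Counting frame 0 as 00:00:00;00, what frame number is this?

As if non-drop at 30 labels/s: (1 × 3600 + 4 × 60 + 38) × 30 + 14 = 116354.
Minute boundaries passed: 64; those not divisible by 10: 64 − 6 = 58; dropped labels = 2 × 58 = 116.
Actual frame index = 116354 − 116 = 116238.

116238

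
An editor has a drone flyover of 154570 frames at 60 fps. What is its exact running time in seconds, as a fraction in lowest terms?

15457/6 seconds

Running time = 154570 ÷ (60) = 154570 × 1/60 = 15457/6 s.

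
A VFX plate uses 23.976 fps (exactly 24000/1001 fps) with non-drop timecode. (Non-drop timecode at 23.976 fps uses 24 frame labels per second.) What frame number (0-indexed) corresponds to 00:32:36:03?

Total seconds to the label: (0 × 3600 + 32 × 60 + 36) = 1956.
Frame index = 1956 × 24 + 3 = 46947.

46947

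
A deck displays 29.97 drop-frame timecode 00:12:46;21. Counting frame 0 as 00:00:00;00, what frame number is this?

Complete 10-minute blocks: 1, each 17982 frames → 17982.
Remaining 2 whole minutes in the current block: 1800 + 1 × 1798 = 3598 frames.
Within the current minute: 46 × 30 + 21 − 2 = 1399 (labels ;00/;01 skipped at this minute). Total = 17982 + 3598 + 1399 = 22979.

22979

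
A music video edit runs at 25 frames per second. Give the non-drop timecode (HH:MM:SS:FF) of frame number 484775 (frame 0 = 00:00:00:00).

484775 ÷ 25 = 19391 full seconds, remainder 0 frames.
19391 s = 5 h 23 min 11 s.
Timecode: 05:23:11:00.

05:23:11:00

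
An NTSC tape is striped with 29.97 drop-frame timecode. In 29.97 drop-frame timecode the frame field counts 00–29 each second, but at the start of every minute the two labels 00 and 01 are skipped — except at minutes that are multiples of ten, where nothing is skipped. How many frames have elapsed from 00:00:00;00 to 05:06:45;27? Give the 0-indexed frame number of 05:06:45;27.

As if non-drop at 30 labels/s: (5 × 3600 + 6 × 60 + 45) × 30 + 27 = 552177.
Minute boundaries passed: 306; those not divisible by 10: 306 − 30 = 276; dropped labels = 2 × 276 = 552.
Actual frame index = 552177 − 552 = 551625.

551625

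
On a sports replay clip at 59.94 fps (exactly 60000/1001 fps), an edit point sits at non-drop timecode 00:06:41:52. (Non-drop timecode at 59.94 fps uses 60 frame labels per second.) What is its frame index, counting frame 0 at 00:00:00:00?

frame 24112

Total seconds to the label: (0 × 3600 + 6 × 60 + 41) = 401.
Frame index = 401 × 60 + 52 = 24112.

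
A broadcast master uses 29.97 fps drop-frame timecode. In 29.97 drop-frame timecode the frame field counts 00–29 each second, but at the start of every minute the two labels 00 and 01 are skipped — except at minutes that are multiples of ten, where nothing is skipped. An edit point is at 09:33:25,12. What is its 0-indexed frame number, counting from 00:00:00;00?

1031130

Complete 10-minute blocks: 57, each 17982 frames → 1024974.
Remaining 3 whole minutes in the current block: 1800 + 2 × 1798 = 5396 frames.
Within the current minute: 25 × 30 + 12 − 2 = 760 (labels ;00/;01 skipped at this minute). Total = 1024974 + 5396 + 760 = 1031130.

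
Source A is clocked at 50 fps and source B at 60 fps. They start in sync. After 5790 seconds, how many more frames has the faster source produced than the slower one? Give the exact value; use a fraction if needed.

A emits 50 × 5790 = 289500 frames; B emits 60 × 5790 = 347400.
Difference = 57900 frames; B is ahead of A.

57900 frames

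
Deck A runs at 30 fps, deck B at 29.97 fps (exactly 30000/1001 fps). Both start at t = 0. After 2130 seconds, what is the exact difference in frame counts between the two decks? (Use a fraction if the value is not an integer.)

A emits 30 × 2130 = 63900 frames; B emits 30000/1001 × 2130 = 63900000/1001.
Difference = 63900/1001 frames (≈ 63.8362); B is behind A.

63900/1001 frames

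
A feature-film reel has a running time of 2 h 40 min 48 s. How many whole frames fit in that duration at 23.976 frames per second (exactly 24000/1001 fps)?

231320 frames

2 h 40 min 48 s = 9648 s.
Frames = 9648 × 24000/1001 = 231552000/1001 ≈ 231320.6793.
Complete frames: 231320.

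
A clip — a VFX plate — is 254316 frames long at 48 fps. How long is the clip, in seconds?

5298.25 seconds

Running time = 254316 / (48) = 5298.25 s.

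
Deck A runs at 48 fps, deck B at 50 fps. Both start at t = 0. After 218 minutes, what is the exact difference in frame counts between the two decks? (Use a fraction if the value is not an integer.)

218 min = 13080 s.
A emits 48 × 13080 = 627840 frames; B emits 50 × 13080 = 654000.
Difference = 26160 frames; B is ahead of A.

26160 frames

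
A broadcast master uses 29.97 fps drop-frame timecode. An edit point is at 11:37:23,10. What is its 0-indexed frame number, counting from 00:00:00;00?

Complete 10-minute blocks: 69, each 17982 frames → 1240758.
Remaining 7 whole minutes in the current block: 1800 + 6 × 1798 = 12588 frames.
Within the current minute: 23 × 30 + 10 − 2 = 698 (labels ;00/;01 skipped at this minute). Total = 1240758 + 12588 + 698 = 1254044.

1254044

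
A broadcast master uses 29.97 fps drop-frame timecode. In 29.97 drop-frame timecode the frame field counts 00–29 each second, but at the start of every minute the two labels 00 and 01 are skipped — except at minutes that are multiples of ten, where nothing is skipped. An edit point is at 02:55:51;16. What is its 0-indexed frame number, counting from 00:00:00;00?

316230

Complete 10-minute blocks: 17, each 17982 frames → 305694.
Remaining 5 whole minutes in the current block: 1800 + 4 × 1798 = 8992 frames.
Within the current minute: 51 × 30 + 16 − 2 = 1544 (labels ;00/;01 skipped at this minute). Total = 305694 + 8992 + 1544 = 316230.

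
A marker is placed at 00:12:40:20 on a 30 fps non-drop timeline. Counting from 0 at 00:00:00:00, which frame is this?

Total seconds to the label: (0 × 3600 + 12 × 60 + 40) = 760.
Frame index = 760 × 30 + 20 = 22820.

frame 22820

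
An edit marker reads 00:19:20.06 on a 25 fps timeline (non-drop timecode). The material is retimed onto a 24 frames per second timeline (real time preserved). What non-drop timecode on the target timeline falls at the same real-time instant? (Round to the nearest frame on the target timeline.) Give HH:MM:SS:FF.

00:19:20:06

Source frame index: (0×3600 + 19×60 + 20) × 25 + 6 = 29006.
Real time: 29006 / (25) = 29006/25 s.
Target frame: (29006/25) × (24) = 696144/25 ≈ 27845.760 → 27846.
At 24 labels/s: frame 27846 → 00:19:20:06.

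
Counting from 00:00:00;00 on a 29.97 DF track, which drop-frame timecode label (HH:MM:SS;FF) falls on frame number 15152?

Each 10-minute DF block holds 10 × 60 × 30 − 9 × 2 = 17982 frames. 15152 ÷ 17982 → 0 full blocks, remainder 15152.
Within the partial block the first minute is 1800 frames and each further minute 1798, so 8 further minute boundaries passed. Total skipped labels = 18 × 0 + 2 × 8 = 16.
Non-drop label index = 15152 + 16 = 15168; at 30 labels/s that is 00:08:25:18, i.e. DF 00:08:25;18.

00:08:25;18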